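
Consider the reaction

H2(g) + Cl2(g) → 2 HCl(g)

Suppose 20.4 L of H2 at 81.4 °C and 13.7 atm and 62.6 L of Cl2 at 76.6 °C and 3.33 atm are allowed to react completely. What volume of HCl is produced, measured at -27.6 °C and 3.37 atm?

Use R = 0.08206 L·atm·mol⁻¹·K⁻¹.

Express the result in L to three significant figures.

n(H2) = PV/RT = (13.7 × 20.4) / (0.08206 × 354.55) = 9.606 mol
n(Cl2) = PV/RT = (3.33 × 62.6) / (0.08206 × 349.75) = 7.263 mol
For 9.606 mol H2, stoichiometry requires (1/1) × 9.606 = 9.606 mol Cl2; 7.263 mol is available, so Cl2 is limiting.
n(HCl) = (2/1) × 7.263 = 14.53 mol
V(HCl) = nRT/P = 14.53 × 0.08206 × 245.55 / 3.37 = 86.88 L

86.9 L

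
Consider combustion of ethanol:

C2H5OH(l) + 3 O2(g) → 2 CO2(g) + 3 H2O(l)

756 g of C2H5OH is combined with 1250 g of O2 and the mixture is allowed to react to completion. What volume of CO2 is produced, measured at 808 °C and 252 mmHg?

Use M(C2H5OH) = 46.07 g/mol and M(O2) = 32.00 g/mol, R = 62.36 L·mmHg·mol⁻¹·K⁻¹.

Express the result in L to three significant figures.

6970 L

n(C2H5OH) = 756 / 46.07 = 16.41 mol
n(O2) = 1250 / 32.00 = 39.06 mol
For 16.41 mol C2H5OH, stoichiometry requires (3/1) × 16.41 = 49.23 mol O2; 39.06 mol is available, so O2 is limiting.
n(CO2) = (2/3) × 39.06 = 26.04 mol
V(CO2) = nRT/P = 26.04 × 62.36 × 1081.15 / 252 = 6967 L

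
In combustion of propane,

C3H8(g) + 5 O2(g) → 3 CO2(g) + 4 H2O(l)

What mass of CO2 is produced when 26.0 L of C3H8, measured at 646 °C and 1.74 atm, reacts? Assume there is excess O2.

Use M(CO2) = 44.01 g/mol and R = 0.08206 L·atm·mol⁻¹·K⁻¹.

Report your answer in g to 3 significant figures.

79.2 g

n(C3H8) = PV/RT = (1.74 × 26.0) / (0.08206 × 919.15) = 0.5998 mol
n(CO2) = (3/1) × 0.5998 = 1.799 mol
m(CO2) = 1.799 × 44.01 = 79.17 g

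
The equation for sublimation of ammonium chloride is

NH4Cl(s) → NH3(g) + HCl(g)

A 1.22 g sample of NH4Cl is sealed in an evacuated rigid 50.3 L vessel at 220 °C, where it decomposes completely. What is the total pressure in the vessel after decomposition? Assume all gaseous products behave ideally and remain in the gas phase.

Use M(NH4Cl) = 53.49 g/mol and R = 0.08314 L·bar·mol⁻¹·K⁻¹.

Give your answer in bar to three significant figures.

n(NH4Cl) = 1.22 / 53.49 = 0.02281 mol
n(gas produced) = (2/1) × 0.02281 = 0.04562 mol
P = nRT/V = 0.04562 × 0.08314 × 493.15 / 50.3 = 0.03719 bar

0.0372 bar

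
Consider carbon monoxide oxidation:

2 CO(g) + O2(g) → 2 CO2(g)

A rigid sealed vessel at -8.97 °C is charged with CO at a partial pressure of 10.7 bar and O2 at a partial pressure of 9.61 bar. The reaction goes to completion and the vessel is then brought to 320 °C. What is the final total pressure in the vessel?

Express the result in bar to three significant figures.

At constant V, partial pressures at -8.97 °C are proportional to moles, so apply stoichiometry directly to pressures.
P(O2) required for 10.7 bar of CO = (1/2) × 10.7 = 5.350 bar; available 9.61 bar, so CO is limiting.
P(O2) remaining = 9.61 − (1/2) × 10.7 = 4.260 bar
P(gaseous products) = (2)/2 × 10.7 = 10.70 bar
P_total at -8.97 °C = 4.260 + 10.70 = 14.96 bar
Scaling to 320 °C: P = 14.96 × 593.15/264.18 = 33.59 bar

33.6 bar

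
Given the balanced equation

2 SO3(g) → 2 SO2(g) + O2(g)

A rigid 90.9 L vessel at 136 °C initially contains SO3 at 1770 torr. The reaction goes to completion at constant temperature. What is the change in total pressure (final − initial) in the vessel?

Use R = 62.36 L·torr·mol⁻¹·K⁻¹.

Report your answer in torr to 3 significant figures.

Since T and V are fixed, P_final/P_initial = n_final/n_initial = 3/2.
P_final = (3/2) × 1770 = 2655 torr; ΔP = 2655 − 1770 = 885.0 torr

885 torr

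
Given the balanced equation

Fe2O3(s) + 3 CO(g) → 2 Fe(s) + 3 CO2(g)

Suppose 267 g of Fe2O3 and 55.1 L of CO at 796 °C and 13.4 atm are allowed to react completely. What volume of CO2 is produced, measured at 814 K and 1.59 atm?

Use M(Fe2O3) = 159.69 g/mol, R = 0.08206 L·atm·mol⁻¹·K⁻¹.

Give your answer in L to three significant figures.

n(Fe2O3) = 267 / 159.69 = 1.672 mol
n(CO) = PV/RT = (13.4 × 55.1) / (0.08206 × 1069.15) = 8.416 mol
For 1.672 mol Fe2O3, stoichiometry requires (3/1) × 1.672 = 5.016 mol CO; 8.416 mol is available, so Fe2O3 is limiting.
n(CO2) = (3/1) × 1.672 = 5.016 mol
V(CO2) = nRT/P = 5.016 × 0.08206 × 814 / 1.59 = 210.7 L

211 L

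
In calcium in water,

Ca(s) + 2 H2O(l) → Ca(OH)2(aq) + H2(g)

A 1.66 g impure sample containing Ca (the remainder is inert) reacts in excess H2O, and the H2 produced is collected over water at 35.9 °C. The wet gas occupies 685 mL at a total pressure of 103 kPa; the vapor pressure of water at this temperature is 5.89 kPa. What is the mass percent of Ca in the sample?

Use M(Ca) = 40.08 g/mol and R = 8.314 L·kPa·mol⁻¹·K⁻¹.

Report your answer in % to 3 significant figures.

P(H2) = 103 − 5.89 = 97.11 kPa
n(H2) = PV/RT = (97.11 × 0.6850) / (8.314 × 309.05) = 0.02589 mol
n(Ca) = (1/1) × 0.02589 = 0.02589 mol
m(Ca) = 0.02589 × 40.08 = 1.038 g
%Ca = 1.038 / 1.66 × 100 = 62.53%

62.5 %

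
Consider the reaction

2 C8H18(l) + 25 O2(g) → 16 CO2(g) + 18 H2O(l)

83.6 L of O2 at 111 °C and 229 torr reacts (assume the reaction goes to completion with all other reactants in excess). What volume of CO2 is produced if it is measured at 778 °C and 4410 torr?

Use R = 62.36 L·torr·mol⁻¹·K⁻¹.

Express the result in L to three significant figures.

n(O2) = PV/RT = (229 × 83.6) / (62.36 × 384.15) = 0.7992 mol
n(CO2) = (16/25) × 0.7992 = 0.5115 mol
V = nRT/P = 0.5115 × 62.36 × 1051.15 / 4410 = 7.603 L

7.60 L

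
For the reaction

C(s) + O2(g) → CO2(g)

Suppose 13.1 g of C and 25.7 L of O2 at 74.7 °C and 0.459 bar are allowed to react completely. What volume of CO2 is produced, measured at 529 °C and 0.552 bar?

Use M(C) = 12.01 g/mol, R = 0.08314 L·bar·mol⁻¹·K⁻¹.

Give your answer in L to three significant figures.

49.3 L

n(C) = 13.1 / 12.01 = 1.091 mol
n(O2) = PV/RT = (0.459 × 25.7) / (0.08314 × 347.85) = 0.4079 mol
For 1.091 mol C, stoichiometry requires (1/1) × 1.091 = 1.091 mol O2; 0.4079 mol is available, so O2 is limiting.
n(CO2) = (1/1) × 0.4079 = 0.4079 mol
V(CO2) = nRT/P = 0.4079 × 0.08314 × 802.15 / 0.552 = 49.28 L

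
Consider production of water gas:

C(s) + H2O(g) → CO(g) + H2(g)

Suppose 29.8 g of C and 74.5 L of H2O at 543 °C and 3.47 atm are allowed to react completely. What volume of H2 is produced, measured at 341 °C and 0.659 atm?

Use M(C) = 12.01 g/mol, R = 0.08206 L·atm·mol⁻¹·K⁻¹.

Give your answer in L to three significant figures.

n(C) = 29.8 / 12.01 = 2.481 mol
n(H2O) = PV/RT = (3.47 × 74.5) / (0.08206 × 816.15) = 3.860 mol
For 2.481 mol C, stoichiometry requires (1/1) × 2.481 = 2.481 mol H2O; 3.860 mol is available, so C is limiting.
n(H2) = (1/1) × 2.481 = 2.481 mol
V(H2) = nRT/P = 2.481 × 0.08206 × 614.15 / 0.659 = 189.7 L

190 L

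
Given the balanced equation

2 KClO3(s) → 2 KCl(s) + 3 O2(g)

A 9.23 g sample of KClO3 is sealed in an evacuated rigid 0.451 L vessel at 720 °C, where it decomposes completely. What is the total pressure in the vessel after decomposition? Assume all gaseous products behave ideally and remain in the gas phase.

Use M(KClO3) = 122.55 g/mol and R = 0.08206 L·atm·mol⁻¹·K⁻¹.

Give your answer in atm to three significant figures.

n(KClO3) = 9.23 / 122.55 = 0.07532 mol
n(gas produced) = (3/2) × 0.07532 = 0.1130 mol
P = nRT/V = 0.1130 × 0.08206 × 993.15 / 0.451 = 20.42 atm

20.4 atm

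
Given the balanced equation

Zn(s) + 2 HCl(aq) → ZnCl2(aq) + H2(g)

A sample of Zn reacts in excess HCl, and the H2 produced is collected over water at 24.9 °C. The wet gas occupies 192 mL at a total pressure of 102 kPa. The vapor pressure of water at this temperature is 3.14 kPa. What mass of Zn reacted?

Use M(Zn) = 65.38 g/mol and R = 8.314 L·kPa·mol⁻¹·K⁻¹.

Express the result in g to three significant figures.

0.501 g

P(H2) = 102 − 3.14 = 98.86 kPa
n(H2) = PV/RT = (98.86 × 0.1920) / (8.314 × 298.05) = 0.007660 mol
n(Zn) = (1/1) × 0.007660 = 0.007660 mol
m(Zn) = 0.007660 × 65.38 = 0.5008 g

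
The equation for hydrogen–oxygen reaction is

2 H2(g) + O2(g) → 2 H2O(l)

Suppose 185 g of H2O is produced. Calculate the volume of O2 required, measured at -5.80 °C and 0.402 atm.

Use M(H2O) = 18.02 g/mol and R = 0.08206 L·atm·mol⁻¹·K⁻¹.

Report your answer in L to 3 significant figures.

280 L

n(H2O) = 185.0 / 18.02 = 10.27 mol
n(O2) = (1/2) × 10.27 = 5.135 mol
V = nRT/P = 5.135 × 0.08206 × 267.35 / 0.402 = 280.2 L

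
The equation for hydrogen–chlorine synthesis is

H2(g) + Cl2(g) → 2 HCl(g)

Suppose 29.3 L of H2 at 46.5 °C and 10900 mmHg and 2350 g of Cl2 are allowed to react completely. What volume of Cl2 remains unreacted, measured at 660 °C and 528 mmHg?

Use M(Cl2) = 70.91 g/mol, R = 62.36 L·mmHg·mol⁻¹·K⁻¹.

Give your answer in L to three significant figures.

1890 L

n(H2) = PV/RT = (10900 × 29.3) / (62.36 × 319.65) = 16.02 mol
n(Cl2) = 2350 / 70.91 = 33.14 mol
For 16.02 mol H2, stoichiometry requires (1/1) × 16.02 = 16.02 mol Cl2; 33.14 mol is available, so H2 is limiting.
n(Cl2) consumed = (1/1) × 16.02 = 16.02 mol; remaining = 33.14 − 16.02 = 17.12 mol
V(Cl2) = nRT/P = 17.12 × 62.36 × 933.15 / 528 = 1887 L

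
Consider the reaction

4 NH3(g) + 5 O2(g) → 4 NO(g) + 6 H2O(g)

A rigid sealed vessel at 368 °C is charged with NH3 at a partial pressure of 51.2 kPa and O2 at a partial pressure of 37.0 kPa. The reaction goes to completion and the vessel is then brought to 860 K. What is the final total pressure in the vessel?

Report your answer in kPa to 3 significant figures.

Because the vessel is rigid and T is held at 368 °C, work the stoichiometry in partial pressures (P_i = n_iRT/V).
P(O2) required for 51.2 kPa of NH3 = (5/4) × 51.2 = 64.00 kPa; available 37.0 kPa, so O2 is limiting.
P(NH3) remaining = 51.2 − (4/5) × 37.0 = 21.60 kPa
P(gaseous products) = (4+6)/5 × 37.0 = 74.00 kPa
P_total at 368 °C = 21.60 + 74.00 = 95.60 kPa
Scaling to 860 K: P = 95.60 × 860/641.15 = 128.2 kPa

128 kPa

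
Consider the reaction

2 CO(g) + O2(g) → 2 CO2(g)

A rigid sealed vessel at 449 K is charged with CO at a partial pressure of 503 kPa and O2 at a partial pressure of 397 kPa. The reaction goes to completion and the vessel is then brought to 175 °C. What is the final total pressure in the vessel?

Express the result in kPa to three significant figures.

647 kPa

At constant V, partial pressures at 449 K are proportional to moles, so apply stoichiometry directly to pressures.
P(O2) required for 503 kPa of CO = (1/2) × 503 = 251.5 kPa; available 397 kPa, so CO is limiting.
P(O2) remaining = 397 − (1/2) × 503 = 145.5 kPa
P(gaseous products) = (2)/2 × 503 = 503.0 kPa
P_total at 449 K = 145.5 + 503.0 = 648.5 kPa
Scaling to 175 °C: P = 648.5 × 448.15/449 = 647.3 kPa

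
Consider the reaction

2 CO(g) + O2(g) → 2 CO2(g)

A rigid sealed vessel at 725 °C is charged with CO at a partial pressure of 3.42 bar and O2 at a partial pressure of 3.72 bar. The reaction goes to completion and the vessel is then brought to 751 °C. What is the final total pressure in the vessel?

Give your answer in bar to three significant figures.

5.57 bar

Because the vessel is rigid and T is held at 725 °C, work the stoichiometry in partial pressures (P_i = n_iRT/V).
P(O2) required for 3.42 bar of CO = (1/2) × 3.42 = 1.710 bar; available 3.72 bar, so CO is limiting.
P(O2) remaining = 3.72 − (1/2) × 3.42 = 2.010 bar
P(gaseous products) = (2)/2 × 3.42 = 3.420 bar
P_total at 725 °C = 2.010 + 3.420 = 5.430 bar
Scaling to 751 °C: P = 5.430 × 1024.15/998.15 = 5.571 bar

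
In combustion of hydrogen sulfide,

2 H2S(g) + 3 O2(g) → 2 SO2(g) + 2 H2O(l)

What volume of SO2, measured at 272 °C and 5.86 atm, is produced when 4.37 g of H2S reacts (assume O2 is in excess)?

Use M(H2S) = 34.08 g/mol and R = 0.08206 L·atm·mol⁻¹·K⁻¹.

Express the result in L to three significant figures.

n(H2S) = 4.370 / 34.08 = 0.1282 mol
n(SO2) = (2/2) × 0.1282 = 0.1282 mol
V = nRT/P = 0.1282 × 0.08206 × 545.15 / 5.86 = 0.9787 L

0.979 L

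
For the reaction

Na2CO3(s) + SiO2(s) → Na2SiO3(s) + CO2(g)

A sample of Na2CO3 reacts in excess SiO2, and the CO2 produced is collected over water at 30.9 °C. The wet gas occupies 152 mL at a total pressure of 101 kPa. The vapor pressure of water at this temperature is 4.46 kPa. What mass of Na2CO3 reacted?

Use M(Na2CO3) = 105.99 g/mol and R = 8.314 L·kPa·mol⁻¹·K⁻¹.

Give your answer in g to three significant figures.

0.615 g

P(CO2) = 101 − 4.46 = 96.54 kPa
n(CO2) = PV/RT = (96.54 × 0.1520) / (8.314 × 304.05) = 0.005805 mol
n(Na2CO3) = (1/1) × 0.005805 = 0.005805 mol
m(Na2CO3) = 0.005805 × 105.99 = 0.6153 g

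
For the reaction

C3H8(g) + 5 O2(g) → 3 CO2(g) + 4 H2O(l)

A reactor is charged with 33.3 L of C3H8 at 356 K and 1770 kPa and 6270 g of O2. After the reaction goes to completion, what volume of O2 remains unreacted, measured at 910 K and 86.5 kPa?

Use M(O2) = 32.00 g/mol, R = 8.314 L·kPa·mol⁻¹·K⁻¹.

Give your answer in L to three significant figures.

8430 L

n(C3H8) = PV/RT = (1770 × 33.3) / (8.314 × 356) = 19.91 mol
n(O2) = 6270 / 32.00 = 195.9 mol
For 19.91 mol C3H8, stoichiometry requires (5/1) × 19.91 = 99.55 mol O2; 195.9 mol is available, so C3H8 is limiting.
n(O2) consumed = (5/1) × 19.91 = 99.55 mol; remaining = 195.9 − 99.55 = 96.35 mol
V(O2) = nRT/P = 96.35 × 8.314 × 910 / 86.5 = 8427 L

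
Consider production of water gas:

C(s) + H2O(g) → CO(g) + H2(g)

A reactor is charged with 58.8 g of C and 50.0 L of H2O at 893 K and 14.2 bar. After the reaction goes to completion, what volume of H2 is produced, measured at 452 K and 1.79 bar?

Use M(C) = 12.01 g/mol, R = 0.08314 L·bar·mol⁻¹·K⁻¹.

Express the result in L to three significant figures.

103 L

n(C) = 58.8 / 12.01 = 4.896 mol
n(H2O) = PV/RT = (14.2 × 50.0) / (0.08314 × 893) = 9.563 mol
For 4.896 mol C, stoichiometry requires (1/1) × 4.896 = 4.896 mol H2O; 9.563 mol is available, so C is limiting.
n(H2) = (1/1) × 4.896 = 4.896 mol
V(H2) = nRT/P = 4.896 × 0.08314 × 452 / 1.79 = 102.8 L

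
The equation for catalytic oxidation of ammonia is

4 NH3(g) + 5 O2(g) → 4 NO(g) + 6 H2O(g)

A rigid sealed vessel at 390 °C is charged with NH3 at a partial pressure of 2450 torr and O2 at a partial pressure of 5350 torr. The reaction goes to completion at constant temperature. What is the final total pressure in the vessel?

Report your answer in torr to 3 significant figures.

At constant V, partial pressures at 390 °C are proportional to moles, so apply stoichiometry directly to pressures.
P(O2) required for 2450 torr of NH3 = (5/4) × 2450 = 3062 torr; available 5350 torr, so NH3 is limiting.
P(O2) remaining = 5350 − (5/4) × 2450 = 2288 torr
P(gaseous products) = (4+6)/4 × 2450 = 6125 torr
P_total at 390 °C = 2288 + 6125 = 8413 torr

8410 torr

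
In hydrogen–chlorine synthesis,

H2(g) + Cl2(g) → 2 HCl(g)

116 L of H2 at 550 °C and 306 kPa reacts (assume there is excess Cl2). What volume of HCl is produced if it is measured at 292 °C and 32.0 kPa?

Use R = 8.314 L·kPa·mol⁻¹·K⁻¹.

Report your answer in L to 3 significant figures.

1520 L

n(H2) = PV/RT = (306 × 116) / (8.314 × 823.15) = 5.187 mol
n(HCl) = (2/1) × 5.187 = 10.37 mol
V = nRT/P = 10.37 × 8.314 × 565.15 / 32.0 = 1523 L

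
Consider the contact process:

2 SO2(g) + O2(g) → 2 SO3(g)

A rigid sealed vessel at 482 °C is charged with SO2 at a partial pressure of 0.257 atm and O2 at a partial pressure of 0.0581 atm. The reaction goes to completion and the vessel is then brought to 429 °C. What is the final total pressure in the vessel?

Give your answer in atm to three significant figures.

At constant V, partial pressures at 482 °C are proportional to moles, so apply stoichiometry directly to pressures.
P(O2) required for 0.257 atm of SO2 = (1/2) × 0.257 = 0.1285 atm; available 0.0581 atm, so O2 is limiting.
P(SO2) remaining = 0.257 − (2/1) × 0.0581 = 0.1408 atm
P(gaseous products) = (2)/1 × 0.0581 = 0.1162 atm
P_total at 482 °C = 0.1408 + 0.1162 = 0.2570 atm
Scaling to 429 °C: P = 0.2570 × 702.15/755.15 = 0.2390 atm

0.239 atm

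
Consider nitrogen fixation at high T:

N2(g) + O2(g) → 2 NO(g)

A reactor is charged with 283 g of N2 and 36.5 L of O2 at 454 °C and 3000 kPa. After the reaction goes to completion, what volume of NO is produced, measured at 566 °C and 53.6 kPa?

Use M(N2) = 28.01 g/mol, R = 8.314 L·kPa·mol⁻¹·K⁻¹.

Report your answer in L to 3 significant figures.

n(N2) = 283 / 28.01 = 10.10 mol
n(O2) = PV/RT = (3000 × 36.5) / (8.314 × 727.15) = 18.11 mol
For 10.10 mol N2, stoichiometry requires (1/1) × 10.10 = 10.10 mol O2; 18.11 mol is available, so N2 is limiting.
n(NO) = (2/1) × 10.10 = 20.20 mol
V(NO) = nRT/P = 20.20 × 8.314 × 839.15 / 53.6 = 2629 L

2630 L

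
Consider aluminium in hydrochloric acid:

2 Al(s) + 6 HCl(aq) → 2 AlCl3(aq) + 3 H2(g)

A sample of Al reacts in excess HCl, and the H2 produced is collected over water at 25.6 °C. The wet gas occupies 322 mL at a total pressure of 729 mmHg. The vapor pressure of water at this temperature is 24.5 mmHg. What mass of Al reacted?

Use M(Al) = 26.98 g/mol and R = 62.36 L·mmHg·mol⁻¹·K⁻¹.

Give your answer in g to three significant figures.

P(H2) = 729 − 24.5 = 704.5 mmHg
n(H2) = PV/RT = (704.5 × 0.3220) / (62.36 × 298.75) = 0.01218 mol
n(Al) = (2/3) × 0.01218 = 0.008120 mol
m(Al) = 0.008120 × 26.98 = 0.2191 g

0.219 g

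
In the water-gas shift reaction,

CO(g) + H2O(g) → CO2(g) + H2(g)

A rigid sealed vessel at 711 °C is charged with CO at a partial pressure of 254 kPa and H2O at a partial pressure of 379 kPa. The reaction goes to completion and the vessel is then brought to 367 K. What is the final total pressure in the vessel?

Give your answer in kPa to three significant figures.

With V and T fixed, P_i ∝ n_i, so the mole ratios apply directly to partial pressures at 711 °C.
P(H2O) required for 254 kPa of CO = (1/1) × 254 = 254.0 kPa; available 379 kPa, so CO is limiting.
P(H2O) remaining = 379 − (1/1) × 254 = 125.0 kPa
P(gaseous products) = (1+1)/1 × 254 = 508.0 kPa
P_total at 711 °C = 125.0 + 508.0 = 633.0 kPa
Scaling to 367 K: P = 633.0 × 367/984.15 = 236.1 kPa

236 kPa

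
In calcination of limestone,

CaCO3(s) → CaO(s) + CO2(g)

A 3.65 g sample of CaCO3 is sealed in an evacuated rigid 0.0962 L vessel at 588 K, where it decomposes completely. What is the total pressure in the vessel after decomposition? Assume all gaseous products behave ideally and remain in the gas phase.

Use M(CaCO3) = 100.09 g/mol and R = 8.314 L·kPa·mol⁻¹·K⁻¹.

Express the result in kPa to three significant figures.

n(CaCO3) = 3.65 / 100.09 = 0.03647 mol
n(gas produced) = (1/1) × 0.03647 = 0.03647 mol
P = nRT/V = 0.03647 × 8.314 × 588 / 0.0962 = 1853 kPa

1850 kPa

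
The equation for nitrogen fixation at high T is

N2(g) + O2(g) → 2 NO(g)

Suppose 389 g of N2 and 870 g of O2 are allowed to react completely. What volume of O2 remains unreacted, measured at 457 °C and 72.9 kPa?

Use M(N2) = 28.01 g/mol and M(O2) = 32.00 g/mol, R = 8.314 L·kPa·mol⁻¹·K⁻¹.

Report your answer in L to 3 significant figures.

n(N2) = 389 / 28.01 = 13.89 mol
n(O2) = 870 / 32.00 = 27.19 mol
For 13.89 mol N2, stoichiometry requires (1/1) × 13.89 = 13.89 mol O2; 27.19 mol is available, so N2 is limiting.
n(O2) consumed = (1/1) × 13.89 = 13.89 mol; remaining = 27.19 − 13.89 = 13.30 mol
V(O2) = nRT/P = 13.30 × 8.314 × 730.15 / 72.9 = 1108 L

1110 L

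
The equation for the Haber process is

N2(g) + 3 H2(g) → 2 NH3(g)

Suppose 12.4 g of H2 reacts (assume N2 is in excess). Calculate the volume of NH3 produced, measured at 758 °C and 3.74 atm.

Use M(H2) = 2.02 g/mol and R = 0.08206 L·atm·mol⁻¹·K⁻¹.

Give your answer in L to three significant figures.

92.6 L

n(H2) = 12.40 / 2.02 = 6.139 mol
n(NH3) = (2/3) × 6.139 = 4.093 mol
V = nRT/P = 4.093 × 0.08206 × 1031.15 / 3.74 = 92.60 L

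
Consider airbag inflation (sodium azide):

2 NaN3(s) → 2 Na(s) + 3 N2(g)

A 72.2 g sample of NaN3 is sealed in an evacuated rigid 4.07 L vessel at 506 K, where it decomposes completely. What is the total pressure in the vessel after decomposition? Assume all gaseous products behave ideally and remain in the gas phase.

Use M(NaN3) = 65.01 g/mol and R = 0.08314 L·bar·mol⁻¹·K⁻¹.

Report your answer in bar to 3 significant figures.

17.2 bar

n(NaN3) = 72.2 / 65.01 = 1.111 mol
n(gas produced) = (3/2) × 1.111 = 1.667 mol
P = nRT/V = 1.667 × 0.08314 × 506 / 4.07 = 17.23 bar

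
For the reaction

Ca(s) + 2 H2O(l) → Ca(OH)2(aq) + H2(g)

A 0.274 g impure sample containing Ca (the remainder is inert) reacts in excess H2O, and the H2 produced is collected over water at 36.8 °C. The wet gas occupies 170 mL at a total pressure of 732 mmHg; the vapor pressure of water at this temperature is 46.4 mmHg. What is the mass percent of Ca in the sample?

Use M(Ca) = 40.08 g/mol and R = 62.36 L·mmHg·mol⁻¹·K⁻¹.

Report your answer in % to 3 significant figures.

P(H2) = 732 − 46.4 = 685.6 mmHg
n(H2) = PV/RT = (685.6 × 0.1700) / (62.36 × 309.95) = 0.006030 mol
n(Ca) = (1/1) × 0.006030 = 0.006030 mol
m(Ca) = 0.006030 × 40.08 = 0.2417 g
%Ca = 0.2417 / 0.274 × 100 = 88.21%

88.2 %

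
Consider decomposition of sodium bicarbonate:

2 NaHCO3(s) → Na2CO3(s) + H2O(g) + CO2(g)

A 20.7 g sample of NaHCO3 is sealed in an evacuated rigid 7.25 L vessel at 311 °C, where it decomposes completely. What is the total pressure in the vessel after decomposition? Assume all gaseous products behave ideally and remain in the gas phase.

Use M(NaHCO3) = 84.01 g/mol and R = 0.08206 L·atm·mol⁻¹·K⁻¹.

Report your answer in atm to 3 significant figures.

1.63 atm

n(NaHCO3) = 20.7 / 84.01 = 0.2464 mol
n(gas produced) = (2/2) × 0.2464 = 0.2464 mol
P = nRT/V = 0.2464 × 0.08206 × 584.15 / 7.25 = 1.629 atm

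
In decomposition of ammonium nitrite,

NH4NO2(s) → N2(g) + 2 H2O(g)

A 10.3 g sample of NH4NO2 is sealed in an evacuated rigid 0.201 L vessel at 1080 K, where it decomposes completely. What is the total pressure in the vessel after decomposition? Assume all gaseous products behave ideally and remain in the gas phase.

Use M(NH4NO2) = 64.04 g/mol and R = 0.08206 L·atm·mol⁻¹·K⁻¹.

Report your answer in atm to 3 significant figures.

213 atm

n(NH4NO2) = 10.3 / 64.04 = 0.1608 mol
n(gas produced) = (3/1) × 0.1608 = 0.4824 mol
P = nRT/V = 0.4824 × 0.08206 × 1080 / 0.201 = 212.7 atm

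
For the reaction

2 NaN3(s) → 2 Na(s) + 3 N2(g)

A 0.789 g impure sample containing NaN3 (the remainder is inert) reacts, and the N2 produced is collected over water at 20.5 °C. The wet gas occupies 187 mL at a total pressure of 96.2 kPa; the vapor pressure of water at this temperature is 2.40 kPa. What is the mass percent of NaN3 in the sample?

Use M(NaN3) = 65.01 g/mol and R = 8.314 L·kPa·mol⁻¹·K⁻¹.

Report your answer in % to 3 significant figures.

P(N2) = 96.2 − 2.40 = 93.80 kPa
n(N2) = PV/RT = (93.80 × 0.1870) / (8.314 × 293.65) = 0.007185 mol
n(NaN3) = (2/3) × 0.007185 = 0.004790 mol
m(NaN3) = 0.004790 × 65.01 = 0.3114 g
%NaN3 = 0.3114 / 0.789 × 100 = 39.47%

39.5 %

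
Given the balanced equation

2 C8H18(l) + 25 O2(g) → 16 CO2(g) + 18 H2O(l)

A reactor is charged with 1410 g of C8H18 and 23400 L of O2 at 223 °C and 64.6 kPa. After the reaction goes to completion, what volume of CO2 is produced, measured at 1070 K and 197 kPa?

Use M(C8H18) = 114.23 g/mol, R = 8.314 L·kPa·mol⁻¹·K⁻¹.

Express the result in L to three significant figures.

4460 L

n(C8H18) = 1410 / 114.23 = 12.34 mol
n(O2) = PV/RT = (64.6 × 23400) / (8.314 × 496.15) = 366.5 mol
For 12.34 mol C8H18, stoichiometry requires (25/2) × 12.34 = 154.2 mol O2; 366.5 mol is available, so C8H18 is limiting.
n(CO2) = (16/2) × 12.34 = 98.72 mol
V(CO2) = nRT/P = 98.72 × 8.314 × 1070 / 197 = 4458 L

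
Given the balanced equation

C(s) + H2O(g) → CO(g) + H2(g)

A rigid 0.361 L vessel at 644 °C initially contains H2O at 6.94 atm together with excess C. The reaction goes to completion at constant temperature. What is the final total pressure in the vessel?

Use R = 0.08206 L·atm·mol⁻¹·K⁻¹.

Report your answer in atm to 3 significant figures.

Rigid vessel, constant T ⇒ P scales with total gas moles (1 → 2).
P_final = (2/1) × 6.94 = 13.88 atm

13.9 atm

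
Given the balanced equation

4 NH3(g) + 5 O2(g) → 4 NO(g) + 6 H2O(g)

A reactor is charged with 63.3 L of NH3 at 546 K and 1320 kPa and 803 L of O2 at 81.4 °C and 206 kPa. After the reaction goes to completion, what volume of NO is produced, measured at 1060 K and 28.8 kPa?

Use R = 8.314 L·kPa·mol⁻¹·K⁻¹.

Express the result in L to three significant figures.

n(NH3) = PV/RT = (1320 × 63.3) / (8.314 × 546) = 18.41 mol
n(O2) = PV/RT = (206 × 803) / (8.314 × 354.55) = 56.12 mol
For 18.41 mol NH3, stoichiometry requires (5/4) × 18.41 = 23.01 mol O2; 56.12 mol is available, so NH3 is limiting.
n(NO) = (4/4) × 18.41 = 18.41 mol
V(NO) = nRT/P = 18.41 × 8.314 × 1060 / 28.8 = 5633 L

5630 L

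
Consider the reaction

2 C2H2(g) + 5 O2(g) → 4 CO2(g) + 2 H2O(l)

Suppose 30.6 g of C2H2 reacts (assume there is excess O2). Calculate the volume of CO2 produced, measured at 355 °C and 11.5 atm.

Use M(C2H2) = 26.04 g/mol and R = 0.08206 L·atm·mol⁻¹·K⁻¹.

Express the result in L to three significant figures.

10.5 L

n(C2H2) = 30.60 / 26.04 = 1.175 mol
n(CO2) = (4/2) × 1.175 = 2.350 mol
V = nRT/P = 2.350 × 0.08206 × 628.15 / 11.5 = 10.53 L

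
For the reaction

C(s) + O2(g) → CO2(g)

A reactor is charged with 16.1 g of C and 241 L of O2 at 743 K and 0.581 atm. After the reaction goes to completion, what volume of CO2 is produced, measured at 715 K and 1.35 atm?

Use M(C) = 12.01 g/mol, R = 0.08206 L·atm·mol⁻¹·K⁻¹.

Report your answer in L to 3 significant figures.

n(C) = 16.1 / 12.01 = 1.341 mol
n(O2) = PV/RT = (0.581 × 241) / (0.08206 × 743) = 2.297 mol
For 1.341 mol C, stoichiometry requires (1/1) × 1.341 = 1.341 mol O2; 2.297 mol is available, so C is limiting.
n(CO2) = (1/1) × 1.341 = 1.341 mol
V(CO2) = nRT/P = 1.341 × 0.08206 × 715 / 1.35 = 58.28 L

58.3 L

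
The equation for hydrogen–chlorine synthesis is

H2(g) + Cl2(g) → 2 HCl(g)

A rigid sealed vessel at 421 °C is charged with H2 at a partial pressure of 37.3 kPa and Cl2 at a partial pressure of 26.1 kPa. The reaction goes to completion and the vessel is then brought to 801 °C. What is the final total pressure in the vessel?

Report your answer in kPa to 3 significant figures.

Because the vessel is rigid and T is held at 421 °C, work the stoichiometry in partial pressures (P_i = n_iRT/V).
P(Cl2) required for 37.3 kPa of H2 = (1/1) × 37.3 = 37.30 kPa; available 26.1 kPa, so Cl2 is limiting.
P(H2) remaining = 37.3 − (1/1) × 26.1 = 11.20 kPa
P(gaseous products) = (2)/1 × 26.1 = 52.20 kPa
P_total at 421 °C = 11.20 + 52.20 = 63.40 kPa
Scaling to 801 °C: P = 63.40 × 1074.15/694.15 = 98.11 kPa

98.1 kPa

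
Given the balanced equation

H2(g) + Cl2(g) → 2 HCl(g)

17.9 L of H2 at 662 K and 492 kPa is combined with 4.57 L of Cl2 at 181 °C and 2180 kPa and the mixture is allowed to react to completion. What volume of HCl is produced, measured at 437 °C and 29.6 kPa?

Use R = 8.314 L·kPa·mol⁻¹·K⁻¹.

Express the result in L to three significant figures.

n(H2) = PV/RT = (492 × 17.9) / (8.314 × 662) = 1.600 mol
n(Cl2) = PV/RT = (2180 × 4.57) / (8.314 × 454.15) = 2.639 mol
For 1.600 mol H2, stoichiometry requires (1/1) × 1.600 = 1.600 mol Cl2; 2.639 mol is available, so H2 is limiting.
n(HCl) = (2/1) × 1.600 = 3.200 mol
V(HCl) = nRT/P = 3.200 × 8.314 × 710.15 / 29.6 = 638.3 L

638 L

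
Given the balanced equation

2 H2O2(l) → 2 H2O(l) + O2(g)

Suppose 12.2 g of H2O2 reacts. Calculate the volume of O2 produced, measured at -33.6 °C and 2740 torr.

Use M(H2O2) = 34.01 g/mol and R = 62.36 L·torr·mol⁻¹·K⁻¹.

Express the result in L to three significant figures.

0.978 L

n(H2O2) = 12.20 / 34.01 = 0.3587 mol
n(O2) = (1/2) × 0.3587 = 0.1794 mol
V = nRT/P = 0.1794 × 62.36 × 239.55 / 2740 = 0.9781 L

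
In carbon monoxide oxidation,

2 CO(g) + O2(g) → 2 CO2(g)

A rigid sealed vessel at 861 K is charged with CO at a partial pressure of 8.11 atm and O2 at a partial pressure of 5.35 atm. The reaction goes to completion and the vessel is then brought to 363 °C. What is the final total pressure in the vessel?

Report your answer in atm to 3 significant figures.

6.95 atm

Because the vessel is rigid and T is held at 861 K, work the stoichiometry in partial pressures (P_i = n_iRT/V).
P(O2) required for 8.11 atm of CO = (1/2) × 8.11 = 4.055 atm; available 5.35 atm, so CO is limiting.
P(O2) remaining = 5.35 − (1/2) × 8.11 = 1.295 atm
P(gaseous products) = (2)/2 × 8.11 = 8.110 atm
P_total at 861 K = 1.295 + 8.110 = 9.405 atm
Scaling to 363 °C: P = 9.405 × 636.15/861 = 6.949 atm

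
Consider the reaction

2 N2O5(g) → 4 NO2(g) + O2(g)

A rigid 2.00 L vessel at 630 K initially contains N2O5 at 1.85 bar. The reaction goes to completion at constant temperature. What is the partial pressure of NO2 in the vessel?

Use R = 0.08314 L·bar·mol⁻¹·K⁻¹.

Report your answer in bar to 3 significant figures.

3.70 bar

n(N2O5)₀ = PV/RT = (1.85 × 2.00) / (0.08314 × 630) = 0.07064 mol
n(NO2) = (4/2) × 0.07064 = 0.1413 mol
P(NO2) = nRT/V = 0.1413 × 0.08314 × 630 / 2.00 = 3.701 bar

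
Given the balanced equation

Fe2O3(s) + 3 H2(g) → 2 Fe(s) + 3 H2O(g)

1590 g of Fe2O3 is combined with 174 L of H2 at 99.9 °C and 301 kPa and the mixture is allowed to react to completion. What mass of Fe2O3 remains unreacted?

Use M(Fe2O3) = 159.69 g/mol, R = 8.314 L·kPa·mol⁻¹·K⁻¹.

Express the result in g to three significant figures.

n(Fe2O3) = 1590 / 159.69 = 9.957 mol
n(H2) = PV/RT = (301 × 174) / (8.314 × 373.05) = 16.89 mol
For 9.957 mol Fe2O3, stoichiometry requires (3/1) × 9.957 = 29.87 mol H2; 16.89 mol is available, so H2 is limiting.
n(Fe2O3) consumed = (1/3) × 16.89 = 5.630 mol; remaining = 9.957 − 5.630 = 4.327 mol
m(Fe2O3) = 4.327 × 159.69 = 691.0 g

691 g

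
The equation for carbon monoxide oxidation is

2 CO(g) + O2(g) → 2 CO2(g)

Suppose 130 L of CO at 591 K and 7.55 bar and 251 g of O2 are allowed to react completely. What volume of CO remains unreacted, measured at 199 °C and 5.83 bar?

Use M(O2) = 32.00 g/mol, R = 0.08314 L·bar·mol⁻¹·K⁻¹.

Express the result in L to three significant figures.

n(CO) = PV/RT = (7.55 × 130) / (0.08314 × 591) = 19.98 mol
n(O2) = 251 / 32.00 = 7.844 mol
For 19.98 mol CO, stoichiometry requires (1/2) × 19.98 = 9.990 mol O2; 7.844 mol is available, so O2 is limiting.
n(CO) consumed = (2/1) × 7.844 = 15.69 mol; remaining = 19.98 − 15.69 = 4.290 mol
V(CO) = nRT/P = 4.290 × 0.08314 × 472.15 / 5.83 = 28.89 L

28.9 L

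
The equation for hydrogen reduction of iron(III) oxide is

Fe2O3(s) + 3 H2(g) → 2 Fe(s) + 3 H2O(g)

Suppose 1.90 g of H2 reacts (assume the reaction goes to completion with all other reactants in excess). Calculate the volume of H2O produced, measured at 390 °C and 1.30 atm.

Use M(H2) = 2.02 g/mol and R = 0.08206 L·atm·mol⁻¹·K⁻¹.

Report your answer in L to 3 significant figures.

n(H2) = 1.900 / 2.02 = 0.9406 mol
n(H2O) = (3/3) × 0.9406 = 0.9406 mol
V = nRT/P = 0.9406 × 0.08206 × 663.15 / 1.30 = 39.37 L

39.4 L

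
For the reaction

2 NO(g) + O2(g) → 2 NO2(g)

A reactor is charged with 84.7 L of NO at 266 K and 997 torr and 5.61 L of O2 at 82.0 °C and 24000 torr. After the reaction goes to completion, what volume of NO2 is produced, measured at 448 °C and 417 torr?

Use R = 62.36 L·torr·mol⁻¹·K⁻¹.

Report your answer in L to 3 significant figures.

n(NO) = PV/RT = (997 × 84.7) / (62.36 × 266) = 5.091 mol
n(O2) = PV/RT = (24000 × 5.61) / (62.36 × 355.15) = 6.079 mol
For 5.091 mol NO, stoichiometry requires (1/2) × 5.091 = 2.546 mol O2; 6.079 mol is available, so NO is limiting.
n(NO2) = (2/2) × 5.091 = 5.091 mol
V(NO2) = nRT/P = 5.091 × 62.36 × 721.15 / 417 = 549.0 L

549 L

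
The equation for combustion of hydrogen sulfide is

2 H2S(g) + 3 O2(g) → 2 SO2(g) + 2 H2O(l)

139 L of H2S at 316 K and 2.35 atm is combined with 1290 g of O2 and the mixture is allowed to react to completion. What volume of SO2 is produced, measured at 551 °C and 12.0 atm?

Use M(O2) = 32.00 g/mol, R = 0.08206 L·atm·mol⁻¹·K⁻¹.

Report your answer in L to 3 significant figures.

n(H2S) = PV/RT = (2.35 × 139) / (0.08206 × 316) = 12.60 mol
n(O2) = 1290 / 32.00 = 40.31 mol
For 12.60 mol H2S, stoichiometry requires (3/2) × 12.60 = 18.90 mol O2; 40.31 mol is available, so H2S is limiting.
n(SO2) = (2/2) × 12.60 = 12.60 mol
V(SO2) = nRT/P = 12.60 × 0.08206 × 824.15 / 12.0 = 71.01 L

71.0 L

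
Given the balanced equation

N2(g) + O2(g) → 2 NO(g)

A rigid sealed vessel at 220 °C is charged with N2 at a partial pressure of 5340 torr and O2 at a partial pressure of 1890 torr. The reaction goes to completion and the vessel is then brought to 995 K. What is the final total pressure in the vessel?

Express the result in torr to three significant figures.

At constant V, partial pressures at 220 °C are proportional to moles, so apply stoichiometry directly to pressures.
P(O2) required for 5340 torr of N2 = (1/1) × 5340 = 5340 torr; available 1890 torr, so O2 is limiting.
P(N2) remaining = 5340 − (1/1) × 1890 = 3450 torr
P(gaseous products) = (2)/1 × 1890 = 3780 torr
P_total at 220 °C = 3450 + 3780 = 7230 torr
Scaling to 995 K: P = 7230 × 995/493.15 = 14590 torr

14600 torr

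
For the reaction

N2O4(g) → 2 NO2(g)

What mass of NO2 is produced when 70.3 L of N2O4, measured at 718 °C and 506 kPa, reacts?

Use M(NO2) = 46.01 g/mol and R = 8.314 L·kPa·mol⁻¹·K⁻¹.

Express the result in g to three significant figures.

n(N2O4) = PV/RT = (506 × 70.3) / (8.314 × 991.15) = 4.317 mol
n(NO2) = (2/1) × 4.317 = 8.634 mol
m(NO2) = 8.634 × 46.01 = 397.3 g

397 g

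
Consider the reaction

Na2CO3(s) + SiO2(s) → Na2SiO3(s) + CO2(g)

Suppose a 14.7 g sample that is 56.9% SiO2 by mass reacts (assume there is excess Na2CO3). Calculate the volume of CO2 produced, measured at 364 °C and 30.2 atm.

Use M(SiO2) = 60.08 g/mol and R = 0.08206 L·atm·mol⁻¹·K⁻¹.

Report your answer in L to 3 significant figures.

mass of SiO2 = 14.7 × 56.9/100 = 8.364 g
n(SiO2) = 8.364 / 60.08 = 0.1392 mol
n(CO2) = (1/1) × 0.1392 = 0.1392 mol
V = nRT/P = 0.1392 × 0.08206 × 637.15 / 30.2 = 0.2410 L

0.241 L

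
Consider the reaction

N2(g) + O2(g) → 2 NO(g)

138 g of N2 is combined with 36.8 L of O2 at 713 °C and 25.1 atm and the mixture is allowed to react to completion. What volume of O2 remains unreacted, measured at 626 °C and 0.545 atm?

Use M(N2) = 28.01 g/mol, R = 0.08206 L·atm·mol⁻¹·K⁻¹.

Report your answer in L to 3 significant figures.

878 L

n(N2) = 138 / 28.01 = 4.927 mol
n(O2) = PV/RT = (25.1 × 36.8) / (0.08206 × 986.15) = 11.41 mol
For 4.927 mol N2, stoichiometry requires (1/1) × 4.927 = 4.927 mol O2; 11.41 mol is available, so N2 is limiting.
n(O2) consumed = (1/1) × 4.927 = 4.927 mol; remaining = 11.41 − 4.927 = 6.483 mol
V(O2) = nRT/P = 6.483 × 0.08206 × 899.15 / 0.545 = 877.7 L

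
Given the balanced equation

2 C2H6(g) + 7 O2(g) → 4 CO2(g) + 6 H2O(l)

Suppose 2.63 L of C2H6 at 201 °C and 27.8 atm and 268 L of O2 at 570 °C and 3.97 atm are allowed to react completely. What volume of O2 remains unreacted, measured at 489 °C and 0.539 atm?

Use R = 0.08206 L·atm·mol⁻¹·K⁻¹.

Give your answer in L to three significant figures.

1020 L

n(C2H6) = PV/RT = (27.8 × 2.63) / (0.08206 × 474.15) = 1.879 mol
n(O2) = PV/RT = (3.97 × 268) / (0.08206 × 843.15) = 15.38 mol
For 1.879 mol C2H6, stoichiometry requires (7/2) × 1.879 = 6.577 mol O2; 15.38 mol is available, so C2H6 is limiting.
n(O2) consumed = (7/2) × 1.879 = 6.577 mol; remaining = 15.38 − 6.577 = 8.803 mol
V(O2) = nRT/P = 8.803 × 0.08206 × 762.15 / 0.539 = 1021 L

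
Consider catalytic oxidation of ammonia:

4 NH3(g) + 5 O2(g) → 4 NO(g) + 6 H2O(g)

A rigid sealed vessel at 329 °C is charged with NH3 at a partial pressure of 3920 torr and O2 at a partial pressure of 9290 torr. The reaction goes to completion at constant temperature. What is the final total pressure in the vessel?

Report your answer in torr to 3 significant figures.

Because the vessel is rigid and T is held at 329 °C, work the stoichiometry in partial pressures (P_i = n_iRT/V).
P(O2) required for 3920 torr of NH3 = (5/4) × 3920 = 4900 torr; available 9290 torr, so NH3 is limiting.
P(O2) remaining = 9290 − (5/4) × 3920 = 4390 torr
P(gaseous products) = (4+6)/4 × 3920 = 9800 torr
P_total at 329 °C = 4390 + 9800 = 14190 torr

14200 torr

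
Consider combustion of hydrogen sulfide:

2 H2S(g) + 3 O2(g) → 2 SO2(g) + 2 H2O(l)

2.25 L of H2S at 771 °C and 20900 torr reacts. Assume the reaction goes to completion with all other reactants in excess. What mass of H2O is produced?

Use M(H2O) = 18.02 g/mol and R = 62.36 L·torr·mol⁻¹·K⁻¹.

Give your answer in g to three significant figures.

n(H2S) = PV/RT = (20900 × 2.25) / (62.36 × 1044.15) = 0.7222 mol
n(H2O) = (2/2) × 0.7222 = 0.7222 mol
m(H2O) = 0.7222 × 18.02 = 13.01 g

13.0 g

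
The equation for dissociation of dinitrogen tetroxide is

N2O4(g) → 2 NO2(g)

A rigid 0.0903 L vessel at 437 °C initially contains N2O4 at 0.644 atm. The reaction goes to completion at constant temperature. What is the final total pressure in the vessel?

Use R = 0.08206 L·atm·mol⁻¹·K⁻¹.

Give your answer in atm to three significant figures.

1.29 atm

Since T and V are fixed, P_final/P_initial = n_final/n_initial = 2/1.
P_final = (2/1) × 0.644 = 1.288 atm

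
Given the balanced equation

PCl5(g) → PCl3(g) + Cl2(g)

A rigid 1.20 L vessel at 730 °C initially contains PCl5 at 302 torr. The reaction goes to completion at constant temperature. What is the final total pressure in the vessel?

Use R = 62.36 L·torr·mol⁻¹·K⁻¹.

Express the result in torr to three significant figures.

604 torr

Since T and V are fixed, P_final/P_initial = n_final/n_initial = 2/1.
P_final = (2/1) × 302 = 604.0 torr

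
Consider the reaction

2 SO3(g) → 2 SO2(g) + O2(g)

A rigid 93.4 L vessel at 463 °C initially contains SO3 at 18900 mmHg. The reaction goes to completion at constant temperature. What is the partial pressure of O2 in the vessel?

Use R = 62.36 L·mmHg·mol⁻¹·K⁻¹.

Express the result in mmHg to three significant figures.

9450 mmHg

n(SO3)₀ = PV/RT = (18900 × 93.4) / (62.36 × 736.15) = 38.45 mol
n(O2) = (1/2) × 38.45 = 19.23 mol
P(O2) = nRT/V = 19.23 × 62.36 × 736.15 / 93.4 = 9452 mmHg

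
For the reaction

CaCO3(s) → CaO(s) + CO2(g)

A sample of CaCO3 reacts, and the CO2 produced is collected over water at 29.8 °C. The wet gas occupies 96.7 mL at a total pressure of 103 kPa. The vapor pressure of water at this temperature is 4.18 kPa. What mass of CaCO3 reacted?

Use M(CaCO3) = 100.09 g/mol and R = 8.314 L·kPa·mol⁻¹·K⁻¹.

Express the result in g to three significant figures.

0.380 g

P(CO2) = 103 − 4.18 = 98.82 kPa
n(CO2) = PV/RT = (98.82 × 0.09670) / (8.314 × 302.95) = 0.003794 mol
n(CaCO3) = (1/1) × 0.003794 = 0.003794 mol
m(CaCO3) = 0.003794 × 100.09 = 0.3797 g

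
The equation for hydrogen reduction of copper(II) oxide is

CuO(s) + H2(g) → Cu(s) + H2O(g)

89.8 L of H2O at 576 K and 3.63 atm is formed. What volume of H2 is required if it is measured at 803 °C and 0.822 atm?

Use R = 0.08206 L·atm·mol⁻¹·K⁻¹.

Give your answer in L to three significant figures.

741 L

n(H2O) = PV/RT = (3.63 × 89.8) / (0.08206 × 576) = 6.897 mol
n(H2) = (1/1) × 6.897 = 6.897 mol
V = nRT/P = 6.897 × 0.08206 × 1076.15 / 0.822 = 741.0 L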